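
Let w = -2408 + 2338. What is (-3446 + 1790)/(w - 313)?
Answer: 1656/383 ≈ 4.3238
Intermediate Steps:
w = -70
(-3446 + 1790)/(w - 313) = (-3446 + 1790)/(-70 - 313) = -1656/(-383) = -1656*(-1/383) = 1656/383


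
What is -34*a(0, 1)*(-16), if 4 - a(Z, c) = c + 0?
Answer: 1632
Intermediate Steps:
a(Z, c) = 4 - c (a(Z, c) = 4 - (c + 0) = 4 - c)
-34*a(0, 1)*(-16) = -34*(4 - 1*1)*(-16) = -34*(4 - 1)*(-16) = -34*3*(-16) = -102*(-16) = 1632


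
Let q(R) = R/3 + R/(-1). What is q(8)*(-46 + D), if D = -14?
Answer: 320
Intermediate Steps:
q(R) = -2*R/3 (q(R) = R*(⅓) + R*(-1) = R/3 - R = -2*R/3)
q(8)*(-46 + D) = (-⅔*8)*(-46 - 14) = -16/3*(-60) = 320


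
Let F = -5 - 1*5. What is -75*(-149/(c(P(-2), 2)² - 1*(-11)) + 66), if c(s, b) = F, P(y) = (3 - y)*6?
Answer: -179425/37 ≈ -4849.3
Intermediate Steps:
P(y) = 18 - 6*y
F = -10 (F = -5 - 5 = -10)
c(s, b) = -10
-75*(-149/(c(P(-2), 2)² - 1*(-11)) + 66) = -75*(-149/((-10)² - 1*(-11)) + 66) = -75*(-149/(100 + 11) + 66) = -75*(-149/111 + 66) = -75*7177/111 = -179425/37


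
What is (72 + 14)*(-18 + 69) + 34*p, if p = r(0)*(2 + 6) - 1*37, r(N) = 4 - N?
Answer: 4216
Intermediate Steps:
p = -5 (p = (4 - 1*0)*(2 + 6) - 1*37 = (4 + 0)*8 - 37 = 4*8 - 37 = 32 - 37 = -5)
(72 + 14)*(-18 + 69) + 34*p = (72 + 14)*(-18 + 69) + 34*(-5) = 86*51 - 170 = 4386 - 170 = 4216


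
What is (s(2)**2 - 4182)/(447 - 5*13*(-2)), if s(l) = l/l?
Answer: -4181/577 ≈ -7.2461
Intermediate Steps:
s(l) = 1
(s(2)**2 - 4182)/(447 - 5*13*(-2)) = (1**2 - 4182)/(447 - 5*13*(-2)) = (1 - 4182)/(447 - 65*(-2)) = -4181/(447 + 130) = -4181/577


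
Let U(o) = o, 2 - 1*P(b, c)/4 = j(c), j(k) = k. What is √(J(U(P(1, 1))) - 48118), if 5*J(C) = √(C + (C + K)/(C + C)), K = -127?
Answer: √(-4811800 + 5*I*√182)/10 ≈ 0.0015375 + 219.36*I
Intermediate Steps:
P(b, c) = 8 - 4*c
J(C) = √(C + (-127 + C)/(2*C))/5 (J(C) = √(C + (C - 127)/(C + C))/5 = √(C + (-127 + C)/((2*C)))/5 = √(C + (-127 + C)*(1/(2*C)))/5 = √(C + (-127 + C)/(2*C))/5)
√(J(U(P(1, 1))) - 48118) = √(√(2 - 254/(8 - 4*1) + 4*(8 - 4*1))/10 - 48118) = √(√(2 - 254/(8 - 4) + 4*(8 - 4))/10 - 48118) = √(√(2 - 254/4 + 4*4)/10 - 48118) = √(√(2 - 254*¼ + 16)/10 - 48118) = √(√(2 - 127/2 + 16)/10 - 48118) = √(√(-91/2)/10 - 48118) = √((I*√182/2)/10 - 48118) = √(I*√182/20 - 48118) = √(-48118 + I*√182/20)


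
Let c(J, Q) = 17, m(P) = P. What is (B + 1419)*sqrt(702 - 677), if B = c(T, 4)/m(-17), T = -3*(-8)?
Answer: 7090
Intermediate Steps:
T = 24
B = -1 (B = 17/(-17) = 17*(-1/17) = -1)
(B + 1419)*sqrt(702 - 677) = (-1 + 1419)*sqrt(702 - 677) = 1418*sqrt(25) = 1418*5 = 7090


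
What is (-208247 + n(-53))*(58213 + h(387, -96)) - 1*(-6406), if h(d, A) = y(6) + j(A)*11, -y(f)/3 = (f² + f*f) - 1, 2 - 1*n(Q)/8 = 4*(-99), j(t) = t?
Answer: -11677101066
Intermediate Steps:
n(Q) = 3184 (n(Q) = 16 - 32*(-99) = 16 - 8*(-396) = 16 + 3168 = 3184)
y(f) = 3 - 6*f² (y(f) = -3*((f² + f*f) - 1) = -3*((f² + f²) - 1) = -3*(2*f² - 1) = -3*(-1 + 2*f²) = 3 - 6*f²)
h(d, A) = -213 + 11*A (h(d, A) = (3 - 6*6²) + A*11 = (3 - 6*36) + 11*A = (3 - 216) + 11*A = -213 + 11*A)
(-208247 + n(-53))*(58213 + h(387, -96)) - 1*(-6406) = (-208247 + 3184)*(58213 + (-213 + 11*(-96))) - 1*(-6406) = -205063*(58213 + (-213 - 1056)) + 6406 = -205063*(58213 - 1269) + 6406 = -205063*56944 + 6406 = -11677107472 + 6406 = -11677101066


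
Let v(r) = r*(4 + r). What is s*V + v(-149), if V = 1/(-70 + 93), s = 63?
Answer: 496978/23 ≈ 21608.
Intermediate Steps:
V = 1/23 ≈ 0.043478
s*V + v(-149) = 63*(1/23) - 149*(4 - 149) = 63/23 - 149*(-145) = 63/23 + 21605 = 496978/23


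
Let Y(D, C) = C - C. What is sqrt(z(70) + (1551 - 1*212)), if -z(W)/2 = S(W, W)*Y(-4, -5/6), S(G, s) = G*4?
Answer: sqrt(1339) ≈ 36.592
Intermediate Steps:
S(G, s) = 4*G
Y(D, C) = 0
z(W) = 0 (z(W) = -2*4*W*0 = -2*0 = 0)
sqrt(z(70) + (1551 - 1*212)) = sqrt(0 + (1551 - 1*212)) = sqrt(0 + (1551 - 212)) = sqrt(0 + 1339) = sqrt(1339)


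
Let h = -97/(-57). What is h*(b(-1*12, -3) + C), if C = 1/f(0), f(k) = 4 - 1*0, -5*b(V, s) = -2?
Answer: 1261/1140 ≈ 1.1061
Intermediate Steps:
b(V, s) = ⅖ (b(V, s) = -⅕*(-2) = ⅖)
f(k) = 4 (f(k) = 4 + 0 = 4)
h = 97/57 (h = -97*(-1/57) = 97/57 ≈ 1.7018)
C = ¼ (C = 1/4 = ¼ ≈ 0.25000)
h*(b(-1*12, -3) + C) = 97*(⅖ + ¼)/57 = (97/57)*(13/20) = 1261/1140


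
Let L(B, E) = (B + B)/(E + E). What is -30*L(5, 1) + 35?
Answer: -115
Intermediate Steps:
L(B, E) = B/E (L(B, E) = (2*B)/((2*E)) = (2*B)*(1/(2*E)) = B/E)
-30*L(5, 1) + 35 = -150/1 + 35 = -150 + 35 = -115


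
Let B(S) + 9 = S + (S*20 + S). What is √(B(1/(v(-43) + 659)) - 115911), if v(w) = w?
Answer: 17*I*√78617/14 ≈ 340.47*I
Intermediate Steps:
B(S) = -9 + 22*S (B(S) = -9 + (S + (S*20 + S)) = -9 + (S + (20*S + S)) = -9 + (S + 21*S) = -9 + 22*S)
√(B(1/(v(-43) + 659)) - 115911) = √((-9 + 22/(-43 + 659)) - 115911) = √((-9 + 22/616) - 115911) = √((-9 + 22*(1/616)) - 115911) = √((-9 + 1/28) - 115911) = √(-251/28 - 115911) = √(-3245759/28) = 17*I*√78617/14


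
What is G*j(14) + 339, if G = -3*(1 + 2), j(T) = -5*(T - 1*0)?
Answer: 969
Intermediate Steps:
j(T) = -5*T (j(T) = -5*(T + 0) = -5*T)
G = -9 (G = -3*3 = -9)
G*j(14) + 339 = -(-45)*14 + 339 = -9*(-70) + 339 = 630 + 339 = 969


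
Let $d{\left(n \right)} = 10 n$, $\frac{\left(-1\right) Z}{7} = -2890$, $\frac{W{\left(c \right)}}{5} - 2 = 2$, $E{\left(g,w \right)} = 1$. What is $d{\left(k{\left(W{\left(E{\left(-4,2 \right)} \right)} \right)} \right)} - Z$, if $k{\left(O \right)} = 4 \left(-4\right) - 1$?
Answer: $-20400$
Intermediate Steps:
$W{\left(c \right)} = 20$ ($W{\left(c \right)} = 10 + 5 \cdot 2 = 10 + 10 = 20$)
$k{\left(O \right)} = -17$ ($k{\left(O \right)} = -16 - 1 = -17$)
$Z = 20230$ ($Z = \left(-7\right) \left(-2890\right) = 20230$)
$d{\left(k{\left(W{\left(E{\left(-4,2 \right)} \right)} \right)} \right)} - Z = 10 \left(-17\right) - 20230 = -170 - 20230 = -20400$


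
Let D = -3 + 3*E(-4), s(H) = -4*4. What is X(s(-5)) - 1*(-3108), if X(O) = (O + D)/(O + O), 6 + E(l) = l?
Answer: 99505/32 ≈ 3109.5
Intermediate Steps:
s(H) = -16
E(l) = -6 + l
D = -33 (D = -3 + 3*(-6 - 4) = -3 + 3*(-10) = -3 - 30 = -33)
X(O) = (-33 + O)/(2*O) (X(O) = (O - 33)/(O + O) = (-33 + O)/((2*O)) = (-33 + O)*(1/(2*O)) = (-33 + O)/(2*O))
X(s(-5)) - 1*(-3108) = (1/2)*(-33 - 16)/(-16) - 1*(-3108) = (1/2)*(-1/16)*(-49) + 3108 = 49/32 + 3108 = 99505/32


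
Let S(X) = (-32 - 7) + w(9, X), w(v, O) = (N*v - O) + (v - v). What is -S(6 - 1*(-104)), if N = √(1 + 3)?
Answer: 131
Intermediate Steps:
N = 2 (N = √4 = 2)
w(v, O) = -O + 2*v (w(v, O) = (2*v - O) + (v - v) = (-O + 2*v) + 0 = -O + 2*v)
S(X) = -21 - X (S(X) = (-32 - 7) + (-X + 2*9) = -39 + (-X + 18) = -39 + (18 - X) = -21 - X)
-S(6 - 1*(-104)) = -(-21 - (6 - 1*(-104))) = -(-21 - (6 + 104)) = -(-21 - 1*110) = -(-21 - 110) = -1*(-131) = 131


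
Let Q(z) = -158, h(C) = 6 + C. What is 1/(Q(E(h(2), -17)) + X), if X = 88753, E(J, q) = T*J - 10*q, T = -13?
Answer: 1/88595 ≈ 1.1287e-5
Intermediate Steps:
E(J, q) = -13*J - 10*q
1/(Q(E(h(2), -17)) + X) = 1/(-158 + 88753) = 1/88595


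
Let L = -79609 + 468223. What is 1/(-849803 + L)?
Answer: -1/461189 ≈ -2.1683e-6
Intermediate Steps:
L = 388614
1/(-849803 + L) = 1/(-849803 + 388614) = 1/(-461189) = -1/461189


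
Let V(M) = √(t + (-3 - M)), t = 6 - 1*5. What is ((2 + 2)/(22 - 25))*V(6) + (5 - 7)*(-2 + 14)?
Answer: -24 - 8*I*√2/3 ≈ -24.0 - 3.7712*I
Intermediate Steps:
t = 1 (t = 6 - 5 = 1)
V(M) = √(-2 - M) (V(M) = √(1 + (-3 - M)) = √(-2 - M))
((2 + 2)/(22 - 25))*V(6) + (5 - 7)*(-2 + 14) = ((2 + 2)/(22 - 25))*√(-2 - 1*6) + (5 - 7)*(-2 + 14) = (4/(-3))*√(-2 - 6) - 2*12 = (4*(-⅓))*√(-8) - 24 = -8*I*√2/3 - 24 = -24 - 8*I*√2/3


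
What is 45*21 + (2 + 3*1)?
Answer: 950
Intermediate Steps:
45*21 + (2 + 3*1) = 945 + (2 + 3) = 945 + 5 = 950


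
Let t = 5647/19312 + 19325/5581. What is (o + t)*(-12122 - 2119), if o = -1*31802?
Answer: 48807089718768717/107780272 ≈ 4.5284e+8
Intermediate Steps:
t = 404720307/107780272 (t = 5647*(1/19312) + 19325*(1/5581) = 5647/19312 + 19325/5581 = 404720307/107780272 ≈ 3.7551)
o = -31802
(o + t)*(-12122 - 2119) = (-31802 + 404720307/107780272)*(-12122 - 2119) = -3427223489837/107780272*(-14241) = 48807089718768717/107780272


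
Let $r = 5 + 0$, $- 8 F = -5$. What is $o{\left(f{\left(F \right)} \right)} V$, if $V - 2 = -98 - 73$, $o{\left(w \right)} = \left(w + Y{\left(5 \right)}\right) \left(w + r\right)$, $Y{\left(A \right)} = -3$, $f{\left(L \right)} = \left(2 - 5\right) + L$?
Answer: $\frac{152607}{64} \approx 2384.5$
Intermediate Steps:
$F = \frac{5}{8}$ ($F = \left(- \frac{1}{8}\right) \left(-5\right) = \frac{5}{8} \approx 0.625$)
$f{\left(L \right)} = -3 + L$
$r = 5$
$o{\left(w \right)} = \left(-3 + w\right) \left(5 + w\right)$ ($o{\left(w \right)} = \left(w - 3\right) \left(w + 5\right) = \left(-3 + w\right) \left(5 + w\right)$)
$V = -169$ ($V = 2 - 171 = -169$)
$o{\left(f{\left(F \right)} \right)} V = \left(-15 + \left(-3 + \frac{5}{8}\right)^{2} + 2 \left(-3 + \frac{5}{8}\right)\right) \left(-169\right) = \left(-15 + \left(- \frac{19}{8}\right)^{2} + 2 \left(- \frac{19}{8}\right)\right) \left(-169\right) = \left(-15 + \frac{361}{64} - \frac{19}{4}\right) \left(-169\right) = \left(- \frac{903}{64}\right) \left(-169\right) = \frac{152607}{64}$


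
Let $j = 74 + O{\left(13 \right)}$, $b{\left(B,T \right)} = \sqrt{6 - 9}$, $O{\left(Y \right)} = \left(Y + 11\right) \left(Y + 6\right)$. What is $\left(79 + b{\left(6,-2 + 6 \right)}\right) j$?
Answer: $41870 + 530 i \sqrt{3} \approx 41870.0 + 917.99 i$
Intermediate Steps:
$O{\left(Y \right)} = \left(6 + Y\right) \left(11 + Y\right)$ ($O{\left(Y \right)} = \left(11 + Y\right) \left(6 + Y\right) = \left(6 + Y\right) \left(11 + Y\right)$)
$b{\left(B,T \right)} = i \sqrt{3}$ ($b{\left(B,T \right)} = \sqrt{-3} = i \sqrt{3}$)
$j = 530$ ($j = 74 + \left(66 + 13^{2} + 17 \cdot 13\right) = 74 + \left(66 + 169 + 221\right) = 74 + 456 = 530$)
$\left(79 + b{\left(6,-2 + 6 \right)}\right) j = \left(79 + i \sqrt{3}\right) 530 = 41870 + 530 i \sqrt{3}$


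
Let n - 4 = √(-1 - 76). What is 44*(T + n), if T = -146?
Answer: -6248 + 44*I*√77 ≈ -6248.0 + 386.1*I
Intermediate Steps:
n = 4 + I*√77 (n = 4 + √(-1 - 76) = 4 + √(-77) = 4 + I*√77 ≈ 4.0 + 8.775*I)
44*(T + n) = 44*(-146 + (4 + I*√77)) = 44*(-142 + I*√77) = -6248 + 44*I*√77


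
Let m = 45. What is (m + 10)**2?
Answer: 3025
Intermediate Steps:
(m + 10)**2 = (45 + 10)**2 = 55**2 = 3025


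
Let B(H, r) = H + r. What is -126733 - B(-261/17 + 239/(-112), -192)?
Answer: -240900769/1904 ≈ -1.2652e+5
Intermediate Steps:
-126733 - B(-261/17 + 239/(-112), -192) = -126733 - ((-261/17 + 239/(-112)) - 192) = -126733 - ((-261*1/17 + 239*(-1/112)) - 192) = -126733 - ((-261/17 - 239/112) - 192) = -126733 - (-33295/1904 - 192) = -126733 - 1*(-398863/1904) = -126733 + 398863/1904 = -240900769/1904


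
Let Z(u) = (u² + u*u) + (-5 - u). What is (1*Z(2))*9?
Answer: 9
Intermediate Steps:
Z(u) = -5 - u + 2*u² (Z(u) = (u² + u²) + (-5 - u) = 2*u² + (-5 - u) = -5 - u + 2*u²)
(1*Z(2))*9 = (1*(-5 - 1*2 + 2*2²))*9 = (1*(-5 - 2 + 2*4))*9 = (1*(-5 - 2 + 8))*9 = (1*1)*9 = 1*9 = 9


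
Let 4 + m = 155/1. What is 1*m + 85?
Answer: 236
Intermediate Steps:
m = 151 (m = -4 + 155/1 = -4 + 155*1 = -4 + 155 = 151)
1*m + 85 = 1*151 + 85 = 151 + 85 = 236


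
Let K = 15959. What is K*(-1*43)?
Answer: -686237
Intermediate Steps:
K*(-1*43) = 15959*(-1*43) = 15959*(-43) = -686237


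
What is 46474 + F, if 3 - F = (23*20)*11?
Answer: 41417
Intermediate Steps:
F = -5057 (F = 3 - 23*20*11 = 3 - 460*11 = 3 - 1*5060 = 3 - 5060 = -5057)
46474 + F = 46474 - 5057 = 41417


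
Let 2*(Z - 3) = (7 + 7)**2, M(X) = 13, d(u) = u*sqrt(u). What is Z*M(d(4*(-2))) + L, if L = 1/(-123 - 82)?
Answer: 269164/205 ≈ 1313.0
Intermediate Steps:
d(u) = u**(3/2)
L = -1/205 (L = 1/(-205) = -1/205 ≈ -0.0048781)
Z = 101 (Z = 3 + (7 + 7)**2/2 = 3 + (1/2)*14**2 = 3 + (1/2)*196 = 3 + 98 = 101)
Z*M(d(4*(-2))) + L = 101*13 - 1/205 = 1313 - 1/205 = 269164/205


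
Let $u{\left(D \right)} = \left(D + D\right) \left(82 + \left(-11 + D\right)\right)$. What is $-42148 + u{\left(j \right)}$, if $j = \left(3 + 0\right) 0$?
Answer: $-42148$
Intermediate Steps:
$j = 0$ ($j = 3 \cdot 0 = 0$)
$u{\left(D \right)} = 2 D \left(71 + D\right)$
$-42148 + u{\left(j \right)} = -42148 + 2 \cdot 0 \left(71 + 0\right) = -42148 + 2 \cdot 0 \cdot 71 = -42148 + 0 = -42148$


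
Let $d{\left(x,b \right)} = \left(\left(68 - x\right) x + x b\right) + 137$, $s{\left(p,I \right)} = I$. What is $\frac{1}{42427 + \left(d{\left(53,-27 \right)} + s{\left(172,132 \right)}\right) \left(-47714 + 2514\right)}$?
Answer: $\frac{1}{16630827} \approx 6.0129 \cdot 10^{-8}$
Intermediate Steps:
$d{\left(x,b \right)} = 137 + b x + x \left(68 - x\right)$ ($d{\left(x,b \right)} = \left(x \left(68 - x\right) + b x\right) + 137 = \left(b x + x \left(68 - x\right)\right) + 137 = 137 + b x + x \left(68 - x\right)$)
$\frac{1}{42427 + \left(d{\left(53,-27 \right)} + s{\left(172,132 \right)}\right) \left(-47714 + 2514\right)} = \frac{1}{42427 + \left(\left(137 - 53^{2} + 68 \cdot 53 - 1431\right) + 132\right) \left(-47714 + 2514\right)} = \frac{1}{42427 + \left(\left(137 - 2809 + 3604 - 1431\right) + 132\right) \left(-45200\right)} = \frac{1}{42427 + \left(-499 + 132\right) \left(-45200\right)} = \frac{1}{42427 - -16588400} = \frac{1}{42427 + 16588400} = \frac{1}{16630827}$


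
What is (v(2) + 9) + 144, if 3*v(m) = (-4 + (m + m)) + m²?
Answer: 463/3 ≈ 154.33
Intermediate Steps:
v(m) = -4/3 + m²/3 + 2*m/3 (v(m) = ((-4 + (m + m)) + m²)/3 = ((-4 + 2*m) + m²)/3 = (-4 + m² + 2*m)/3 = -4/3 + m²/3 + 2*m/3)
(v(2) + 9) + 144 = ((-4/3 + (⅓)*2² + (⅔)*2) + 9) + 144 = ((-4/3 + (⅓)*4 + 4/3) + 9) + 144 = ((-4/3 + 4/3 + 4/3) + 9) + 144 = (4/3 + 9) + 144 = 31/3 + 144 = 463/3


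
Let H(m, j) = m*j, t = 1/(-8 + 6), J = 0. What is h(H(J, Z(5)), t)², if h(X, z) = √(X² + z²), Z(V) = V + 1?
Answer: ¼ ≈ 0.25000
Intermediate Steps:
Z(V) = 1 + V
t = -½ (t = 1/(-2) = -½ ≈ -0.50000)
H(m, j) = j*m
h(H(J, Z(5)), t)² = (√(((1 + 5)*0)² + (-½)²))² = (√((6*0)² + ¼))² = (√(0² + ¼))² = (√(0 + ¼))² = (√(¼))² = (½)² = ¼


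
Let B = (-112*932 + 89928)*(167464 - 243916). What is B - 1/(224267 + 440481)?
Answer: 734672916571775/664748 ≈ 1.1052e+9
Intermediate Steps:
B = 1105190112 (B = (-104384 + 89928)*(-76452) = -14456*(-76452) = 1105190112)
B - 1/(224267 + 440481) = 1105190112 - 1/(224267 + 440481) = 1105190112 - 1/664748 = 734672916571775/664748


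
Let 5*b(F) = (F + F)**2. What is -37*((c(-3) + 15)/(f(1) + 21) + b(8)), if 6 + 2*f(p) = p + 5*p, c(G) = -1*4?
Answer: -200947/105 ≈ -1913.8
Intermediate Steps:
c(G) = -4
f(p) = -3 + 3*p (f(p) = -3 + (p + 5*p)/2 = -3 + (6*p)/2 = -3 + 3*p)
b(F) = 4*F**2/5 (b(F) = (F + F)**2/5 = (2*F)**2/5 = (4*F**2)/5 = 4*F**2/5)
-37*((c(-3) + 15)/(f(1) + 21) + b(8)) = -37*((-4 + 15)/((-3 + 3*1) + 21) + (4/5)*8**2) = -37*(11/((-3 + 3) + 21) + (4/5)*64) = -37*(11/(0 + 21) + 256/5) = -37*(11/21 + 256/5) = -37*5431/105 = -200947/105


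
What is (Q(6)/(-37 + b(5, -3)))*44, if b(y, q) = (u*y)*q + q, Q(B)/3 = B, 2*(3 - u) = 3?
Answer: -1584/125 ≈ -12.672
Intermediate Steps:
u = 3/2 (u = 3 - ½*3 = 3 - 3/2 = 3/2 ≈ 1.5000)
Q(B) = 3*B
b(y, q) = q + 3*q*y/2 (b(y, q) = (3*y/2)*q + q = 3*q*y/2 + q = q + 3*q*y/2)
(Q(6)/(-37 + b(5, -3)))*44 = ((3*6)/(-37 + (½)*(-3)*(2 + 3*5)))*44 = (18/(-37 + (½)*(-3)*(2 + 15)))*44 = (18/(-37 + (½)*(-3)*17))*44 = (18/(-37 - 51/2))*44 = (18/(-125/2))*44 = -2/125*18*44 = -36/125*44 = -1584/125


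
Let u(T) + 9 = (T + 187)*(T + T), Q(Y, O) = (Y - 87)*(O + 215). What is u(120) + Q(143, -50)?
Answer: 82911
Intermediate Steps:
Q(Y, O) = (-87 + Y)*(215 + O)
u(T) = -9 + 2*T*(187 + T) (u(T) = -9 + (T + 187)*(T + T) = -9 + (187 + T)*(2*T) = -9 + 2*T*(187 + T))
u(120) + Q(143, -50) = (-9 + 2*120**2 + 374*120) + (-18705 - 87*(-50) + 215*143 - 50*143) = (-9 + 2*14400 + 44880) + (-18705 + 4350 + 30745 - 7150) = (-9 + 28800 + 44880) + 9240 = 73671 + 9240 = 82911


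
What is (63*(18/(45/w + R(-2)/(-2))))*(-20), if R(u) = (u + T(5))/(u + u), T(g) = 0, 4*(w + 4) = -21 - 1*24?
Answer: 5533920/781 ≈ 7085.7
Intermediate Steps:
w = -61/4 (w = -4 + (-21 - 1*24)/4 = -4 + (-21 - 24)/4 = -4 + (¼)*(-45) = -4 - 45/4 = -61/4 ≈ -15.250)
R(u) = ½ (R(u) = (u + 0)/(u + u) = u/((2*u)) = u*(1/(2*u)) = ½)
(63*(18/(45/w + R(-2)/(-2))))*(-20) = (63*(18/(45/(-61/4) + (½)/(-2))))*(-20) = (63*(18/(45*(-4/61) + (½)*(-½))))*(-20) = (63*(18/(-180/61 - ¼)))*(-20) = (63*(18/(-781/244)))*(-20) = (63*(18*(-244/781)))*(-20) = (63*(-4392/781))*(-20) = -276696/781*(-20) = 5533920/781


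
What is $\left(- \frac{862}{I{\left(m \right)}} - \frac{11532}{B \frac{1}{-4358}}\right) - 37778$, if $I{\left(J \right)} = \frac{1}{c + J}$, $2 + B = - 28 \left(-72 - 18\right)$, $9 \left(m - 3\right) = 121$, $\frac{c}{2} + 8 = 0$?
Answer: $- \frac{206249498}{11331} \approx -18202.0$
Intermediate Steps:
$c = -16$ ($c = -16 + 2 \cdot 0 = -16 + 0 = -16$)
$m = \frac{148}{9}$ ($m = 3 + \frac{1}{9} \cdot 121 = 3 + \frac{121}{9} = \frac{148}{9} \approx 16.444$)
$B = 2518$ ($B = -2 - 28 \left(-72 - 18\right) = -2 - -2520 = -2 + 2520 = 2518$)
$I{\left(J \right)} = \frac{1}{-16 + J}$
$\left(- \frac{862}{I{\left(m \right)}} - \frac{11532}{B \frac{1}{-4358}}\right) - 37778 = \left(- \frac{862}{\frac{1}{-16 + \frac{148}{9}}} - \frac{11532}{2518 \frac{1}{-4358}}\right) - 37778 = \left(- \frac{862}{\frac{1}{\frac{4}{9}}} - \frac{11532}{2518 \left(- \frac{1}{4358}\right)}\right) - 37778 = \left(- \frac{862}{\frac{9}{4}} - \frac{11532}{- \frac{1259}{2179}}\right) - 37778 = \left(\left(-862\right) \frac{4}{9} - - \frac{25128228}{1259}\right) - 37778 = \left(- \frac{3448}{9} + \frac{25128228}{1259}\right) - 37778 = \frac{221813020}{11331} - 37778 = - \frac{206249498}{11331}$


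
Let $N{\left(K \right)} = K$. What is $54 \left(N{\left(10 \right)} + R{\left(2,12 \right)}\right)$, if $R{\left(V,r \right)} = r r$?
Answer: $8316$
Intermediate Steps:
$R{\left(V,r \right)} = r^{2}$
$54 \left(N{\left(10 \right)} + R{\left(2,12 \right)}\right) = 54 \left(10 + 12^{2}\right) = 54 \left(10 + 144\right) = 54 \cdot 154 = 8316$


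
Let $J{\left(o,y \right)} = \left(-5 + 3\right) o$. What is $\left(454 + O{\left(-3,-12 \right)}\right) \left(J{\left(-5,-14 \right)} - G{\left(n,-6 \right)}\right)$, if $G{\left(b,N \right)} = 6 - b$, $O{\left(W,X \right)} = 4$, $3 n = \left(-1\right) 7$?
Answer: $\frac{2290}{3} \approx 763.33$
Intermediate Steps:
$n = - \frac{7}{3}$ ($n = \frac{\left(-1\right) 7}{3} = \frac{1}{3} \left(-7\right) = - \frac{7}{3} \approx -2.3333$)
$J{\left(o,y \right)} = - 2 o$
$\left(454 + O{\left(-3,-12 \right)}\right) \left(J{\left(-5,-14 \right)} - G{\left(n,-6 \right)}\right) = \left(454 + 4\right) \left(\left(-2\right) \left(-5\right) - \left(6 - - \frac{7}{3}\right)\right) = 458 \left(10 - \left(6 + \frac{7}{3}\right)\right) = 458 \left(10 - \frac{25}{3}\right) = 458 \cdot \frac{5}{3} = \frac{2290}{3}$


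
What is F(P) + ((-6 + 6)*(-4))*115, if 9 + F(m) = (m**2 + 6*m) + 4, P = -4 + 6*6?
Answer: 1211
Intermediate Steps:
P = 32 (P = -4 + 36 = 32)
F(m) = -5 + m**2 + 6*m (F(m) = -9 + ((m**2 + 6*m) + 4) = -9 + (4 + m**2 + 6*m) = -5 + m**2 + 6*m)
F(P) + ((-6 + 6)*(-4))*115 = (-5 + 32**2 + 6*32) + ((-6 + 6)*(-4))*115 = (-5 + 1024 + 192) + (0*(-4))*115 = 1211 + 0*115 = 1211 + 0 = 1211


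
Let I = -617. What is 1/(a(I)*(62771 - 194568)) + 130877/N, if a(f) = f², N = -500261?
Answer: -6566579164742902/25099929393882713 ≈ -0.26162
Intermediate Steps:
1/(a(I)*(62771 - 194568)) + 130877/N = 1/(((-617)²)*(62771 - 194568)) + 130877/(-500261) = 1/(380689*(-131797)) + 130877*(-1/500261) = (1/380689)*(-1/131797) - 130877/500261 = -1/50173668133 - 130877/500261 = -6566579164742902/25099929393882713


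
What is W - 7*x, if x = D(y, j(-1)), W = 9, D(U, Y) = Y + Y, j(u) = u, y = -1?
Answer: 23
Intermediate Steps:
D(U, Y) = 2*Y
x = -2 (x = 2*(-1) = -2)
W - 7*x = 9 - 7*(-2) = 9 + 14 = 23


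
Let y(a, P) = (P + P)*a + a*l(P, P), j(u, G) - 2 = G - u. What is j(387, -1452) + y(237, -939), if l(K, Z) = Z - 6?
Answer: -670888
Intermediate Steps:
l(K, Z) = -6 + Z
j(u, G) = 2 + G - u (j(u, G) = 2 + (G - u) = 2 + G - u)
y(a, P) = a*(-6 + P) + 2*P*a (y(a, P) = (P + P)*a + a*(-6 + P) = (2*P)*a + a*(-6 + P) = 2*P*a + a*(-6 + P) = a*(-6 + P) + 2*P*a)
j(387, -1452) + y(237, -939) = (2 - 1452 - 1*387) + 3*237*(-2 - 939) = (2 - 1452 - 387) + 3*237*(-941) = -1837 - 669051 = -670888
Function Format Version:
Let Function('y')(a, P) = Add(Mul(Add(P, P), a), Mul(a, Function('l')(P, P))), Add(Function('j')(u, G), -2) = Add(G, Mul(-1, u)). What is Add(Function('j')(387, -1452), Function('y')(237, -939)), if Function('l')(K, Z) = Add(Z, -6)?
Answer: -670888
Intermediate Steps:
Function('l')(K, Z) = Add(-6, Z)
Function('j')(u, G) = Add(2, G, Mul(-1, u)) (Function('j')(u, G) = Add(2, Add(G, Mul(-1, u))) = Add(2, G, Mul(-1, u)))
Function('y')(a, P) = Add(Mul(a, Add(-6, P)), Mul(2, P, a)) (Function('y')(a, P) = Add(Mul(Add(P, P), a), Mul(a, Add(-6, P))) = Add(Mul(Mul(2, P), a), Mul(a, Add(-6, P))) = Add(Mul(2, P, a), Mul(a, Add(-6, P))) = Add(Mul(a, Add(-6, P)), Mul(2, P, a)))
Add(Function('j')(387, -1452), Function('y')(237, -939)) = Add(Add(2, -1452, Mul(-1, 387)), Mul(3, 237, Add(-2, -939))) = Add(Add(2, -1452, -387), Mul(3, 237, -941)) = Add(-1837, -669051) = -670888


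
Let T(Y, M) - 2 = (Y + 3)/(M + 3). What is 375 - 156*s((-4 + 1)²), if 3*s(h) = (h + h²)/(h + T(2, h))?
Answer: -4785/137 ≈ -34.927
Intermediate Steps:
T(Y, M) = 2 + (3 + Y)/(3 + M) (T(Y, M) = 2 + (Y + 3)/(M + 3) = 2 + (3 + Y)/(3 + M))
s(h) = (h + h²)/(3*(h + (11 + 2*h)/(3 + h))) (s(h) = ((h + h²)/(h + (9 + 2 + 2*h)/(3 + h)))/3 = ((h + h²)/(h + (11 + 2*h)/(3 + h)))/3 = (h + h²)/(3*(h + (11 + 2*h)/(3 + h))))
375 - 156*s((-4 + 1)²) = 375 - 52*(-4 + 1)²*(1 + (-4 + 1)²)*(3 + (-4 + 1)²)/(11 + 2*(-4 + 1)² + (-4 + 1)²*(3 + (-4 + 1)²)) = 375 - 52*(-3)²*(1 + (-3)²)*(3 + (-3)²)/(11 + 2*(-3)² + (-3)²*(3 + (-3)²)) = 375 - 52*9*(1 + 9)*(3 + 9)/(11 + 2*9 + 9*(3 + 9)) = 375 - 52*9*10*12/(11 + 18 + 9*12) = 375 - 52*9*10*12/(11 + 18 + 108) = 375 - 52*9*10*12/137 = 375 - 156*360/137 = 375 - 56160/137 = -4785/137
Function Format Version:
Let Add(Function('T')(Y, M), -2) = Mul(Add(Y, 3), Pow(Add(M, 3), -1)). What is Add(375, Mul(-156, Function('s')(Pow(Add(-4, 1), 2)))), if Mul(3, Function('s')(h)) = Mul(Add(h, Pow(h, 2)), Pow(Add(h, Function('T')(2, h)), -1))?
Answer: Rational(-4785, 137) ≈ -34.927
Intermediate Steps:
Function('T')(Y, M) = Add(2, Mul(Pow(Add(3, M), -1), Add(3, Y))) (Function('T')(Y, M) = Add(2, Mul(Add(Y, 3), Pow(Add(M, 3), -1))) = Add(2, Mul(Add(3, Y), Pow(Add(3, M), -1))) = Add(2, Mul(Pow(Add(3, M), -1), Add(3, Y))))
Function('s')(h) = Mul(Rational(1, 3), Pow(Add(h, Mul(Pow(Add(3, h), -1), Add(11, Mul(2, h)))), -1), Add(h, Pow(h, 2))) (Function('s')(h) = Mul(Rational(1, 3), Mul(Add(h, Pow(h, 2)), Pow(Add(h, Mul(Pow(Add(3, h), -1), Add(9, 2, Mul(2, h)))), -1))) = Mul(Rational(1, 3), Mul(Add(h, Pow(h, 2)), Pow(Add(h, Mul(Pow(Add(3, h), -1), Add(11, Mul(2, h)))), -1))) = Mul(Rational(1, 3), Mul(Pow(Add(h, Mul(Pow(Add(3, h), -1), Add(11, Mul(2, h)))), -1), Add(h, Pow(h, 2)))) = Mul(Rational(1, 3), Pow(Add(h, Mul(Pow(Add(3, h), -1), Add(11, Mul(2, h)))), -1), Add(h, Pow(h, 2))))
Add(375, Mul(-156, Function('s')(Pow(Add(-4, 1), 2)))) = Add(375, Mul(-156, Mul(Rational(1, 3), Pow(Add(-4, 1), 2), Pow(Add(11, Mul(2, Pow(Add(-4, 1), 2)), Mul(Pow(Add(-4, 1), 2), Add(3, Pow(Add(-4, 1), 2)))), -1), Add(1, Pow(Add(-4, 1), 2)), Add(3, Pow(Add(-4, 1), 2))))) = Add(375, Mul(-156, Mul(Rational(1, 3), Pow(-3, 2), Pow(Add(11, Mul(2, Pow(-3, 2)), Mul(Pow(-3, 2), Add(3, Pow(-3, 2)))), -1), Add(1, Pow(-3, 2)), Add(3, Pow(-3, 2))))) = Add(375, Mul(-156, Mul(Rational(1, 3), 9, Pow(Add(11, Mul(2, 9), Mul(9, Add(3, 9))), -1), Add(1, 9), Add(3, 9)))) = Add(375, Mul(-156, Mul(Rational(1, 3), 9, Pow(Add(11, 18, Mul(9, 12)), -1), 10, 12))) = Add(375, Mul(-156, Mul(Rational(1, 3), 9, Pow(Add(11, 18, 108), -1), 10, 12))) = Add(375, Mul(-156, Mul(Rational(1, 3), 9, Pow(137, -1), 10, 12))) = Add(375, Mul(-156, Mul(Rational(1, 3), 9, Rational(1, 137), 10, 12))) = Add(375, Mul(-156, Rational(360, 137))) = Add(375, Rational(-56160, 137)) = Rational(-4785, 137)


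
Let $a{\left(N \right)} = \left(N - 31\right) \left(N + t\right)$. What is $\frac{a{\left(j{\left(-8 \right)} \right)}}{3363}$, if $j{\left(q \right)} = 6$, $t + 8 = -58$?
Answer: $\frac{500}{1121} \approx 0.44603$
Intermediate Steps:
$t = -66$ ($t = -8 - 58 = -66$)
$a{\left(N \right)} = \left(-66 + N\right) \left(-31 + N\right)$ ($a{\left(N \right)} = \left(N - 31\right) \left(N - 66\right) = \left(-31 + N\right) \left(-66 + N\right) = \left(-66 + N\right) \left(-31 + N\right)$)
$\frac{a{\left(j{\left(-8 \right)} \right)}}{3363} = \frac{2046 + 6^{2} - 582}{3363} = \left(2046 + 36 - 582\right) \frac{1}{3363} = 1500 \cdot \frac{1}{3363} = \frac{500}{1121}$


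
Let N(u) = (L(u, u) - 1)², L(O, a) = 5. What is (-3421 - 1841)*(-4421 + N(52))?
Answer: 23179110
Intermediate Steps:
N(u) = 16 (N(u) = (5 - 1)² = 4² = 16)
(-3421 - 1841)*(-4421 + N(52)) = (-3421 - 1841)*(-4421 + 16) = -5262*(-4405) = 23179110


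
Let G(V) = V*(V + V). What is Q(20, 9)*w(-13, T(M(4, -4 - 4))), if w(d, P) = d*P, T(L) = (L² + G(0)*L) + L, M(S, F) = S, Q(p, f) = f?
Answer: -2340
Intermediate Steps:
G(V) = 2*V² (G(V) = V*(2*V) = 2*V²)
T(L) = L + L² (T(L) = (L² + (2*0²)*L) + L = (L² + (2*0)*L) + L = (L² + 0*L) + L = (L² + 0) + L = L² + L = L + L²)
w(d, P) = P*d
Q(20, 9)*w(-13, T(M(4, -4 - 4))) = 9*((4*(1 + 4))*(-13)) = 9*((4*5)*(-13)) = 9*(20*(-13)) = 9*(-260) = -2340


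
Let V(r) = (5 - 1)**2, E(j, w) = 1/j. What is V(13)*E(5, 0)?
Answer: 16/5 ≈ 3.2000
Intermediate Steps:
V(r) = 16 (V(r) = 4**2 = 16)
V(13)*E(5, 0) = 16/5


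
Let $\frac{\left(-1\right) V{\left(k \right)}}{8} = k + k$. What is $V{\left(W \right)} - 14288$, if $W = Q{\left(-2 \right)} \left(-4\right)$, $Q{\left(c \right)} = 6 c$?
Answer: $-15056$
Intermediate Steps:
$W = 48$ ($W = 6 \left(-2\right) \left(-4\right) = \left(-12\right) \left(-4\right) = 48$)
$V{\left(k \right)} = - 16 k$ ($V{\left(k \right)} = - 8 \left(k + k\right) = - 8 \cdot 2 k = - 16 k$)
$V{\left(W \right)} - 14288 = \left(-16\right) 48 - 14288 = -768 - 14288 = -15056$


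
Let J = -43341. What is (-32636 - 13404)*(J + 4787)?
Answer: 1775026160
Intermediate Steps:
(-32636 - 13404)*(J + 4787) = (-32636 - 13404)*(-43341 + 4787) = -46040*(-38554) = 1775026160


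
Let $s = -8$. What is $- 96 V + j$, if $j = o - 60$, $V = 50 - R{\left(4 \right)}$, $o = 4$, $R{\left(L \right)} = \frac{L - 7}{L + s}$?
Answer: $-4784$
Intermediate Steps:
$R{\left(L \right)} = \frac{-7 + L}{-8 + L}$ ($R{\left(L \right)} = \frac{L - 7}{L - 8} = \frac{-7 + L}{-8 + L}$)
$V = \frac{197}{4}$ ($V = 50 - \frac{-7 + 4}{-8 + 4} = 50 - \frac{1}{-4} \left(-3\right) = 50 - \left(- \frac{1}{4}\right) \left(-3\right) = 50 - \frac{3}{4} = \frac{197}{4} \approx 49.25$)
$j = -56$ ($j = 4 - 60 = -56$)
$- 96 V + j = \left(-96\right) \frac{197}{4} - 56 = -4728 - 56 = -4784$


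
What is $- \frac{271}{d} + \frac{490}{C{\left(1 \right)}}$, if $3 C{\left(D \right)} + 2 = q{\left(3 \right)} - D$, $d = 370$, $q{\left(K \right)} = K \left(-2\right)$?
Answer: $- \frac{182113}{1110} \approx -164.07$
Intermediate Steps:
$q{\left(K \right)} = - 2 K$
$C{\left(D \right)} = - \frac{8}{3} - \frac{D}{3}$ ($C{\left(D \right)} = - \frac{2}{3} + \frac{\left(-2\right) 3 - D}{3} = - \frac{2}{3} + \frac{-6 - D}{3} = - \frac{2}{3} - \left(2 + \frac{D}{3}\right) = - \frac{8}{3} - \frac{D}{3}$)
$- \frac{271}{d} + \frac{490}{C{\left(1 \right)}} = - \frac{271}{370} + \frac{490}{- \frac{8}{3} - \frac{1}{3}} = \left(-271\right) \frac{1}{370} + \frac{490}{- \frac{8}{3} - \frac{1}{3}} = - \frac{271}{370} + \frac{490}{-3} = - \frac{271}{370} + 490 \left(- \frac{1}{3}\right) = - \frac{271}{370} - \frac{490}{3} = - \frac{182113}{1110}$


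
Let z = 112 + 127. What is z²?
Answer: 57121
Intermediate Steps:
z = 239
z² = 239² = 57121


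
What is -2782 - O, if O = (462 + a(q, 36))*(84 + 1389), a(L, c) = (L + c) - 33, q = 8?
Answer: -699511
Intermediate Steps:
a(L, c) = -33 + L + c
O = 696729 (O = (462 + (-33 + 8 + 36))*(84 + 1389) = (462 + 11)*1473 = 473*1473 = 696729)
-2782 - O = -2782 - 1*696729 = -2782 - 696729 = -699511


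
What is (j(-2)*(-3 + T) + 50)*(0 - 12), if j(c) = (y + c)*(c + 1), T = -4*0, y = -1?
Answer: -492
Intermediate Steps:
T = 0
j(c) = (1 + c)*(-1 + c) (j(c) = (-1 + c)*(c + 1) = (-1 + c)*(1 + c) = (1 + c)*(-1 + c))
(j(-2)*(-3 + T) + 50)*(0 - 12) = ((-1 + (-2)²)*(-3 + 0) + 50)*(0 - 12) = ((-1 + 4)*(-3) + 50)*(-12) = (3*(-3) + 50)*(-12) = (-9 + 50)*(-12) = 41*(-12) = -492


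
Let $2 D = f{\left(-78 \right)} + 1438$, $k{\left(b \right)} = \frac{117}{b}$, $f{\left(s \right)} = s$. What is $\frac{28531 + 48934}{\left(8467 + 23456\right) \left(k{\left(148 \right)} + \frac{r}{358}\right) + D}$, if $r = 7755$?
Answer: $\frac{2052202780}{19006229959} \approx 0.10798$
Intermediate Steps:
$D = 680$ ($D = \frac{-78 + 1438}{2} = \frac{1}{2} \cdot 1360 = 680$)
$\frac{28531 + 48934}{\left(8467 + 23456\right) \left(k{\left(148 \right)} + \frac{r}{358}\right) + D} = \frac{28531 + 48934}{\left(8467 + 23456\right) \left(\frac{117}{148} + \frac{7755}{358}\right) + 680} = \frac{77465}{31923 \left(117 \cdot \frac{1}{148} + 7755 \cdot \frac{1}{358}\right) + 680} = \frac{77465}{31923 \left(\frac{117}{148} + \frac{7755}{358}\right) + 680} = \frac{77465}{31923 \cdot \frac{594813}{26492} + 680} = \frac{77465}{\frac{18988215399}{26492} + 680} = \frac{77465}{\frac{19006229959}{26492}} = 77465 \cdot \frac{26492}{19006229959} = \frac{2052202780}{19006229959}$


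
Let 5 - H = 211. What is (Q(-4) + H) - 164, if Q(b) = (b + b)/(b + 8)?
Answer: -372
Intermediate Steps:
H = -206 (H = 5 - 1*211 = 5 - 211 = -206)
Q(b) = 2*b/(8 + b) (Q(b) = (2*b)/(8 + b) = 2*b/(8 + b))
(Q(-4) + H) - 164 = (2*(-4)/(8 - 4) - 206) - 164 = (2*(-4)/4 - 206) - 164 = (2*(-4)*(1/4) - 206) - 164 = (-2 - 206) - 164 = -208 - 164 = -372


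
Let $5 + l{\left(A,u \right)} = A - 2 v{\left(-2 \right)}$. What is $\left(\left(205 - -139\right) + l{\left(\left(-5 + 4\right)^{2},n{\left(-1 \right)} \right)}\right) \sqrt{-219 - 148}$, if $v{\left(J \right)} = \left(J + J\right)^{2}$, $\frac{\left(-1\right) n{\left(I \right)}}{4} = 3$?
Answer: $308 i \sqrt{367} \approx 5900.4 i$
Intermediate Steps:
$n{\left(I \right)} = -12$ ($n{\left(I \right)} = \left(-4\right) 3 = -12$)
$v{\left(J \right)} = 4 J^{2}$ ($v{\left(J \right)} = \left(2 J\right)^{2} = 4 J^{2}$)
$l{\left(A,u \right)} = -37 + A$ ($l{\left(A,u \right)} = -5 + \left(A - 2 \cdot 4 \left(-2\right)^{2}\right) = -5 + \left(A - 2 \cdot 4 \cdot 4\right) = -5 + \left(A - 32\right) = -5 + \left(-32 + A\right) = -37 + A$)
$\left(\left(205 - -139\right) + l{\left(\left(-5 + 4\right)^{2},n{\left(-1 \right)} \right)}\right) \sqrt{-219 - 148} = \left(\left(205 - -139\right) - \left(37 - \left(-5 + 4\right)^{2}\right)\right) \sqrt{-219 - 148} = \left(\left(205 + 139\right) - \left(37 - \left(-1\right)^{2}\right)\right) \sqrt{-367} = \left(344 + \left(-37 + 1\right)\right) i \sqrt{367} = \left(344 - 36\right) i \sqrt{367} = 308 i \sqrt{367}$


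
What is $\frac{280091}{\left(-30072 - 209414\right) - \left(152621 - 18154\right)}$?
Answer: $- \frac{280091}{373953} \approx -0.749$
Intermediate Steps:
$\frac{280091}{\left(-30072 - 209414\right) - \left(152621 - 18154\right)} = \frac{280091}{-239486 - 134467} = \frac{280091}{-373953} = 280091 \left(- \frac{1}{373953}\right) = - \frac{280091}{373953}$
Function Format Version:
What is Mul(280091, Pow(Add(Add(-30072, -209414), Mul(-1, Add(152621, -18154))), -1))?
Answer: Rational(-280091, 373953) ≈ -0.74900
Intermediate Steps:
Mul(280091, Pow(Add(Add(-30072, -209414), Mul(-1, Add(152621, -18154))), -1)) = Mul(280091, Pow(Add(-239486, Mul(-1, 134467)), -1)) = Mul(280091, Pow(Add(-239486, -134467), -1)) = Mul(280091, Pow(-373953, -1)) = Mul(280091, Rational(-1, 373953)) = Rational(-280091, 373953)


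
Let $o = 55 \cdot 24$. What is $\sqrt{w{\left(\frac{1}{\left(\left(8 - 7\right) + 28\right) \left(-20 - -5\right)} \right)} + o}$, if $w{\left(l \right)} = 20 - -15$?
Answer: $\sqrt{1355} \approx 36.81$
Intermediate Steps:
$w{\left(l \right)} = 35$ ($w{\left(l \right)} = 20 + 15 = 35$)
$o = 1320$
$\sqrt{w{\left(\frac{1}{\left(\left(8 - 7\right) + 28\right) \left(-20 - -5\right)} \right)} + o} = \sqrt{35 + 1320} = \sqrt{1355}$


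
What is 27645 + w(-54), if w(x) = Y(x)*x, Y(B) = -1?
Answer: 27699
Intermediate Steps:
w(x) = -x
27645 + w(-54) = 27645 - 1*(-54) = 27645 + 54 = 27699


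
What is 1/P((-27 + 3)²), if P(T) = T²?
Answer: 1/331776 ≈ 3.0141e-6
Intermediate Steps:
1/P((-27 + 3)²) = 1/(((-27 + 3)²)²) = 1/(((-24)²)²) = 1/(576²) = 1/331776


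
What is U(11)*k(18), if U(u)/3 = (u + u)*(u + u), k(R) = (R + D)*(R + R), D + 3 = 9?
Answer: 1254528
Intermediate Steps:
D = 6 (D = -3 + 9 = 6)
k(R) = 2*R*(6 + R) (k(R) = (R + 6)*(R + R) = (6 + R)*(2*R) = 2*R*(6 + R))
U(u) = 12*u**2 (U(u) = 3*((u + u)*(u + u)) = 3*((2*u)*(2*u)) = 3*(4*u**2) = 12*u**2)
U(11)*k(18) = (12*11**2)*(2*18*(6 + 18)) = (12*121)*(2*18*24) = 1452*864 = 1254528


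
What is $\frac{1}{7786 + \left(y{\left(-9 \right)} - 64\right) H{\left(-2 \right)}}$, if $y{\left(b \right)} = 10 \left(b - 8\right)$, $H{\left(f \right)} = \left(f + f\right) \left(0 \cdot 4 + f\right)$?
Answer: $\frac{1}{5914} \approx 0.00016909$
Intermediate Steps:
$H{\left(f \right)} = 2 f^{2}$ ($H{\left(f \right)} = 2 f \left(0 + f\right) = 2 f f = 2 f^{2}$)
$y{\left(b \right)} = -80 + 10 b$ ($y{\left(b \right)} = 10 \left(-8 + b\right) = -80 + 10 b$)
$\frac{1}{7786 + \left(y{\left(-9 \right)} - 64\right) H{\left(-2 \right)}} = \frac{1}{7786 + \left(\left(-80 + 10 \left(-9\right)\right) - 64\right) 2 \left(-2\right)^{2}} = \frac{1}{7786 + \left(\left(-80 - 90\right) - 64\right) 2 \cdot 4} = \frac{1}{7786 + \left(-170 - 64\right) 8} = \frac{1}{7786 - 1872} = \frac{1}{5914}$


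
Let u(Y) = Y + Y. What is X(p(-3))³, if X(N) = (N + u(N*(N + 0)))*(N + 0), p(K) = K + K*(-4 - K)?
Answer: 0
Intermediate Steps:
u(Y) = 2*Y
X(N) = N*(N + 2*N²) (X(N) = (N + 2*(N*(N + 0)))*(N + 0) = (N + 2*(N*N))*N = (N + 2*N²)*N = N*(N + 2*N²))
X(p(-3))³ = ((-1*(-3)*(3 - 3))²*(1 + 2*(-1*(-3)*(3 - 3))))³ = ((-1*(-3)*0)²*(1 + 2*(-1*(-3)*0)))³ = (0²*(1 + 2*0))³ = (0*(1 + 0))³ = (0*1)³ = 0³ = 0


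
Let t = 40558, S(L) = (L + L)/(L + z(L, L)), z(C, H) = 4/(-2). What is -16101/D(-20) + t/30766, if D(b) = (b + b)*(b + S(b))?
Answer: -2562266513/123064000 ≈ -20.821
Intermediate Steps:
z(C, H) = -2 (z(C, H) = 4*(-1/2) = -2)
S(L) = 2*L/(-2 + L) (S(L) = (L + L)/(L - 2) = (2*L)/(-2 + L) = 2*L/(-2 + L))
D(b) = 2*b*(b + 2*b/(-2 + b)) (D(b) = (b + b)*(b + 2*b/(-2 + b)) = (2*b)*(b + 2*b/(-2 + b)) = 2*b*(b + 2*b/(-2 + b)))
-16101/D(-20) + t/30766 = -16101/(2*(-20)**3/(-2 - 20)) + 40558/30766 = -16101/(2*(-8000)/(-22)) + 40558*(1/30766) = -16101/(2*(-8000)*(-1/22)) + 20279/15383 = -16101/8000/11 + 20279/15383 = -16101*11/8000 + 20279/15383 = -177111/8000 + 20279/15383 = -2562266513/123064000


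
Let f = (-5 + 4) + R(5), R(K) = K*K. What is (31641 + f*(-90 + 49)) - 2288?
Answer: 28369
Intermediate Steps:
R(K) = K²
f = 24 (f = (-5 + 4) + 5² = -1 + 25 = 24)
(31641 + f*(-90 + 49)) - 2288 = (31641 + 24*(-90 + 49)) - 2288 = (31641 + 24*(-41)) - 2288 = (31641 - 984) - 2288 = 30657 - 2288 = 28369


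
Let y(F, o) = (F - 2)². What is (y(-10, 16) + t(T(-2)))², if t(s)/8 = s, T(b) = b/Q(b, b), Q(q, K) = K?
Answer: 23104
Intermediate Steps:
y(F, o) = (-2 + F)²
T(b) = 1 (T(b) = b/b = 1)
t(s) = 8*s
(y(-10, 16) + t(T(-2)))² = ((-2 - 10)² + 8*1)² = ((-12)² + 8)² = (144 + 8)² = 152² = 23104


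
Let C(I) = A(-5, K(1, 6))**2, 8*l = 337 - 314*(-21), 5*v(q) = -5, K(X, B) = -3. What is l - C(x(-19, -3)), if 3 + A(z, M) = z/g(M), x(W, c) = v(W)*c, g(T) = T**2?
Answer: 553219/648 ≈ 853.73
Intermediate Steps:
v(q) = -1 (v(q) = (1/5)*(-5) = -1)
x(W, c) = -c
l = 6931/8 (l = (337 - 314*(-21))/8 = (337 + 6594)/8 = (1/8)*6931 = 6931/8 ≈ 866.38)
A(z, M) = -3 + z/M**2 (A(z, M) = -3 + z/(M**2) = -3 + z/M**2)
C(I) = 1024/81 (C(I) = (-3 - 5/(-3)**2)**2 = (-3 - 5*1/9)**2 = (-3 - 5/9)**2 = (-32/9)**2 = 1024/81)
l - C(x(-19, -3)) = 6931/8 - 1*1024/81 = 6931/8 - 1024/81 = 553219/648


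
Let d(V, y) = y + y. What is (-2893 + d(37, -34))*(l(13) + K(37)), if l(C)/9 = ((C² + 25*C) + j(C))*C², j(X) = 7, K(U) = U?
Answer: -2256453738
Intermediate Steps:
d(V, y) = 2*y
l(C) = 9*C²*(7 + C² + 25*C) (l(C) = 9*(((C² + 25*C) + 7)*C²) = 9*((7 + C² + 25*C)*C²) = 9*(C²*(7 + C² + 25*C)) = 9*C²*(7 + C² + 25*C))
(-2893 + d(37, -34))*(l(13) + K(37)) = (-2893 + 2*(-34))*(9*13²*(7 + 13² + 25*13) + 37) = (-2893 - 68)*(9*169*(7 + 169 + 325) + 37) = -2961*(9*169*501 + 37) = -2961*(762021 + 37) = -2961*762058 = -2256453738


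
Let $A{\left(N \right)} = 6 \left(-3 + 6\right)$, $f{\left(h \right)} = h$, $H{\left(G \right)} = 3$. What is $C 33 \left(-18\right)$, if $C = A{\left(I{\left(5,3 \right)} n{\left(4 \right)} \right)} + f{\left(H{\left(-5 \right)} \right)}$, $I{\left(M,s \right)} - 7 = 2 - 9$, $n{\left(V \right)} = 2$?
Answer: $-12474$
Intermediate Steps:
$I{\left(M,s \right)} = 0$ ($I{\left(M,s \right)} = 7 + \left(2 - 9\right) = 7 - 7 = 0$)
$A{\left(N \right)} = 18$ ($A{\left(N \right)} = 6 \cdot 3 = 18$)
$C = 21$ ($C = 18 + 3 = 21$)
$C 33 \left(-18\right) = 21 \cdot 33 \left(-18\right) = 693 \left(-18\right) = -12474$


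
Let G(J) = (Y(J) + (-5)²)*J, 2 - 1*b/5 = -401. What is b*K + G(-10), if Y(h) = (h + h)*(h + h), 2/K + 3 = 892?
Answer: -3774220/889 ≈ -4245.5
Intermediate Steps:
K = 2/889 (K = 2/(-3 + 892) = 2/889 ≈ 0.0022497)
Y(h) = 4*h² (Y(h) = (2*h)*(2*h) = 4*h²)
b = 2015 (b = 10 - 5*(-401) = 10 + 2005 = 2015)
G(J) = J*(25 + 4*J²) (G(J) = (4*J² + (-5)²)*J = (4*J² + 25)*J = (25 + 4*J²)*J = J*(25 + 4*J²))
b*K + G(-10) = 2015*(2/889) - 10*(25 + 4*(-10)²) = 4030/889 - 10*(25 + 4*100) = 4030/889 - 10*(25 + 400) = 4030/889 - 10*425 = 4030/889 - 4250 = -3774220/889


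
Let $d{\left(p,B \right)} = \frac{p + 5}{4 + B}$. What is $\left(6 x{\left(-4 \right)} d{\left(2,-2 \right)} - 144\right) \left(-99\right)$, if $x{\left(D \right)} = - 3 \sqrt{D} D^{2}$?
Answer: $14256 + 199584 i \approx 14256.0 + 1.9958 \cdot 10^{5} i$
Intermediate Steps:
$d{\left(p,B \right)} = \frac{5 + p}{4 + B}$
$x{\left(D \right)} = - 3 D^{\frac{5}{2}}$
$\left(6 x{\left(-4 \right)} d{\left(2,-2 \right)} - 144\right) \left(-99\right) = \left(6 \left(- 3 \left(-4\right)^{\frac{5}{2}}\right) \frac{5 + 2}{4 - 2} - 144\right) \left(-99\right) = \left(6 \left(- 3 \cdot 32 i\right) \frac{1}{2} \cdot 7 - 144\right) \left(-99\right) = \left(6 \left(- 96 i\right) \frac{1}{2} \cdot 7 - 144\right) \left(-99\right) = \left(- 576 i \frac{7}{2} - 144\right) \left(-99\right) = \left(- 2016 i - 144\right) \left(-99\right) = \left(-144 - 2016 i\right) \left(-99\right) = 14256 + 199584 i$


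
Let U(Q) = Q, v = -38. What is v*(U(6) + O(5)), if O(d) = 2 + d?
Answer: -494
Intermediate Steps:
v*(U(6) + O(5)) = -38*(6 + (2 + 5)) = -38*(6 + 7) = -38*13 = -494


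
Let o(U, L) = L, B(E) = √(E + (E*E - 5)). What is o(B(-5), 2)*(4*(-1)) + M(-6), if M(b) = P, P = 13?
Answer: 5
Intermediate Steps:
M(b) = 13
B(E) = √(-5 + E + E²) (B(E) = √(E + (E² - 5)) = √(E + (-5 + E²)) = √(-5 + E + E²))
o(B(-5), 2)*(4*(-1)) + M(-6) = 2*(4*(-1)) + 13 = 2*(-4) + 13 = -8 + 13 = 5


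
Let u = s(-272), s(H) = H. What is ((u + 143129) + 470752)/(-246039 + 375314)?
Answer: 613609/129275 ≈ 4.7465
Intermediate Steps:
u = -272
((u + 143129) + 470752)/(-246039 + 375314) = ((-272 + 143129) + 470752)/(-246039 + 375314) = (142857 + 470752)/129275 = 613609*(1/129275) = 613609/129275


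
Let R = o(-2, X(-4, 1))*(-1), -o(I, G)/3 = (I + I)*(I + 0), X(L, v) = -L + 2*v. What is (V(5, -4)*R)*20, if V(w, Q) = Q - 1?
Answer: -2400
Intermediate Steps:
V(w, Q) = -1 + Q
o(I, G) = -6*I² (o(I, G) = -3*(I + I)*(I + 0) = -3*2*I*I = -6*I²)
R = 24 (R = -6*(-2)²*(-1) = -6*4*(-1) = -24*(-1) = 24)
(V(5, -4)*R)*20 = ((-1 - 4)*24)*20 = -5*24*20 = -120*20 = -2400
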